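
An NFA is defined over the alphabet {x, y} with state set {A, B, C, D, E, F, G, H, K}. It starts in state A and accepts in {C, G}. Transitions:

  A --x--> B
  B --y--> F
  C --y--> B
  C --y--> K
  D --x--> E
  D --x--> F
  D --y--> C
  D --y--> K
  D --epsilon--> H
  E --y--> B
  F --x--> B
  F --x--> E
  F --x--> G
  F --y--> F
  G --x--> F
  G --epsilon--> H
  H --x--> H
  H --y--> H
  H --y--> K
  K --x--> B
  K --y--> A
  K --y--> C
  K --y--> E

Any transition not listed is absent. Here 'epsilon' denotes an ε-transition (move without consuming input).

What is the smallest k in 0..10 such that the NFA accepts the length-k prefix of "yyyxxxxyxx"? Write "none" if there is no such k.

none

Start in {A}.
Read 'y': {A} → ∅.
The set is empty and remains empty for the remaining 9 symbols.
No reachable set along the way intersects F.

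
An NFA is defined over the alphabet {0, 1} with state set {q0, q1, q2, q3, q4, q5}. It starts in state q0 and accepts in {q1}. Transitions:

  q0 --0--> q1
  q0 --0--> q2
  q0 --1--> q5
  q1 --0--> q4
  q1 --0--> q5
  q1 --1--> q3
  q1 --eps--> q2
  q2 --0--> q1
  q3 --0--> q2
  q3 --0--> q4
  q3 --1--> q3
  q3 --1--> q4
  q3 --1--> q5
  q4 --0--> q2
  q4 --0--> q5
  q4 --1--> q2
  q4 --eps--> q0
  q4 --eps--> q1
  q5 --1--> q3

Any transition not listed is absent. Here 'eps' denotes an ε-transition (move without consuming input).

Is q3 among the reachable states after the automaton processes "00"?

No

Start in {q0}.
Read '0': q0→{q1, q2}; now {q1, q2}.
Read '0': q1→{q4, q5}, q2→{q1}; union {q1, q4, q5}; ε-closure = {q0, q1, q2, q4, q5}.
State q3 is not in {q0, q1, q2, q4, q5}.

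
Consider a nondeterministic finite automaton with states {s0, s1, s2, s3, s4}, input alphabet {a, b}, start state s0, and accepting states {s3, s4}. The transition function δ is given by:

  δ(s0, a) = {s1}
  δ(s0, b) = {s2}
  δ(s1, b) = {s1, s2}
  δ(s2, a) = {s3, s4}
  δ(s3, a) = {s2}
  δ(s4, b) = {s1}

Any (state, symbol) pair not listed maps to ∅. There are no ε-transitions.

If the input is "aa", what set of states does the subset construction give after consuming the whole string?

Start in {s0}.
Read 'a': s0→{s1}; now {s1}.
Read 'a': s1→∅; now ∅.

∅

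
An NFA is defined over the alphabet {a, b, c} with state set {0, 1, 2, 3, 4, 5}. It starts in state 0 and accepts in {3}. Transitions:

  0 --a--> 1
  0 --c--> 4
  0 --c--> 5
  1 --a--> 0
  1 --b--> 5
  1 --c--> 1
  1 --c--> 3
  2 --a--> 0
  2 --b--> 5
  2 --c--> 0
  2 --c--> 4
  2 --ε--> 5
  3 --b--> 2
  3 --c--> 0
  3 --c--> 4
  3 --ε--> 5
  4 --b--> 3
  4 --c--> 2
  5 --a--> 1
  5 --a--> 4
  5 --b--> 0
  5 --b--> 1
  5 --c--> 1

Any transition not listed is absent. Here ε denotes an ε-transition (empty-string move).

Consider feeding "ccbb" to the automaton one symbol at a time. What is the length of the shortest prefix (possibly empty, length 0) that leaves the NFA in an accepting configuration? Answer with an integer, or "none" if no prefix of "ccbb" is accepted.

none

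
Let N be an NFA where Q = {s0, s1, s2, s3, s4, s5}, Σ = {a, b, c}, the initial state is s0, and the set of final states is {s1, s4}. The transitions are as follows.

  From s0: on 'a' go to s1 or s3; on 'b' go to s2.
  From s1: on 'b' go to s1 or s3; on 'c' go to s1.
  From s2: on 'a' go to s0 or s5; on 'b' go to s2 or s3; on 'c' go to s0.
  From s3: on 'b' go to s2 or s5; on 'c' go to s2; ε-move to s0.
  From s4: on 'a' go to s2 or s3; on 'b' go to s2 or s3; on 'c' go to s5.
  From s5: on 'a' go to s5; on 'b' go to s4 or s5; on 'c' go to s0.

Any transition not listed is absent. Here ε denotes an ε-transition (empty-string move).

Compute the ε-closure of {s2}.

{s2}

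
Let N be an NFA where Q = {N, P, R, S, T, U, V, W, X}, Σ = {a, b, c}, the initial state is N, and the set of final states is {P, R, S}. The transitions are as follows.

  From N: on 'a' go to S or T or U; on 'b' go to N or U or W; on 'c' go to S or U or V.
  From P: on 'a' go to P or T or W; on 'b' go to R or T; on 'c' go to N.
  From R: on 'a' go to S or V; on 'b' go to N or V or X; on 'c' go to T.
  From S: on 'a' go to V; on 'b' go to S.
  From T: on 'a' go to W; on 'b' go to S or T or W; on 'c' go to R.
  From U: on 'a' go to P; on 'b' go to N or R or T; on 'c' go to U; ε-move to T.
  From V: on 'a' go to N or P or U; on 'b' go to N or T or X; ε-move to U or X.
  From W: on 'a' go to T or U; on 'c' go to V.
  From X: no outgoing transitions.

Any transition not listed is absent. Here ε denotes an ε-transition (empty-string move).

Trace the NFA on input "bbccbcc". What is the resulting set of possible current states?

{R, T, U}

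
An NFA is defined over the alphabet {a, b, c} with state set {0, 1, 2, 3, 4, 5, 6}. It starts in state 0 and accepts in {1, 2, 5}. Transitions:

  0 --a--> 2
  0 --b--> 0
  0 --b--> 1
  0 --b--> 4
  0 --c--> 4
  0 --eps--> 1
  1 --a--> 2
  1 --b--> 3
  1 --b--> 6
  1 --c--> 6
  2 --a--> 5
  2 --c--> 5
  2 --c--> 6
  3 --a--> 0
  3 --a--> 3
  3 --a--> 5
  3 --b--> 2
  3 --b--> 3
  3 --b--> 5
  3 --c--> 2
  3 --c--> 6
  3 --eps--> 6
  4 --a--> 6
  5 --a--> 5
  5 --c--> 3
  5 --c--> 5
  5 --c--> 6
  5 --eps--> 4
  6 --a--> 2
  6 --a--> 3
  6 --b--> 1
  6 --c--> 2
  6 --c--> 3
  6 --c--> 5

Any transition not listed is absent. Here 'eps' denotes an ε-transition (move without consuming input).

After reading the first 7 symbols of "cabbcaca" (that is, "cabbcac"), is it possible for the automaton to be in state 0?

Start: ε-closure({0}) = {0, 1}.
Read 'c': {0, 1} → {4, 6}.
Read 'a': {4, 6} → {2, 3, 6}.
Read 'b': {2, 3, 6} → {1, 2, 3, 4, 5, 6}.
Read 'b': {1, 2, 3, 4, 5, 6} → {1, 2, 3, 4, 5, 6}.
Read 'c': {1, 2, 3, 4, 5, 6} → {2, 3, 4, 5, 6}.
Read 'a': {2, 3, 4, 5, 6} → {0, 1, 2, 3, 4, 5, 6}.
Read 'c': {0, 1, 2, 3, 4, 5, 6} → {2, 3, 4, 5, 6}.
State 0 is not in {2, 3, 4, 5, 6}.

No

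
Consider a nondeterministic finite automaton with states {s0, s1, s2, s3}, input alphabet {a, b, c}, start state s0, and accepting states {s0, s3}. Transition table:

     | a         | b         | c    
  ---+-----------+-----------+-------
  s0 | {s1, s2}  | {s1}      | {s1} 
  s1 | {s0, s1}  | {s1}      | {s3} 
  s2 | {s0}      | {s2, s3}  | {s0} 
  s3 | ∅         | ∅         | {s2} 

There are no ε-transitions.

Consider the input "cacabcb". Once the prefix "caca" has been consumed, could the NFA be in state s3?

No

Start in {s0}.
Read 'c': {s0} → {s1}.
Read 'a': {s1} → {s0, s1}.
Read 'c': {s0, s1} → {s1, s3}.
Read 'a': {s1, s3} → {s0, s1}.
State s3 is not in {s0, s1}.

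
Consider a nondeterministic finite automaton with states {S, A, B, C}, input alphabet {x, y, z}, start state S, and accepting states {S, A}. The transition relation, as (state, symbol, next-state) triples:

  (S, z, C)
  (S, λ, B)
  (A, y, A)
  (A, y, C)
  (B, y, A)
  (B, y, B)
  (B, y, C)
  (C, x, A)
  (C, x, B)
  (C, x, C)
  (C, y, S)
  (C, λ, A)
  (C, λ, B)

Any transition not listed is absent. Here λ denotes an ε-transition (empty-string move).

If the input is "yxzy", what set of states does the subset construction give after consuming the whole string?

Start: ε-closure({S}) = {S, B}.
Read 'y': S→∅, B→{A, B, C}; now {A, B, C}.
Read 'x': A→∅, B→∅, C→{A, B, C}; now {A, B, C}.
Read 'z': A→∅, B→∅, C→∅; now ∅.
The set is empty and remains empty for the remaining 1 symbol.

∅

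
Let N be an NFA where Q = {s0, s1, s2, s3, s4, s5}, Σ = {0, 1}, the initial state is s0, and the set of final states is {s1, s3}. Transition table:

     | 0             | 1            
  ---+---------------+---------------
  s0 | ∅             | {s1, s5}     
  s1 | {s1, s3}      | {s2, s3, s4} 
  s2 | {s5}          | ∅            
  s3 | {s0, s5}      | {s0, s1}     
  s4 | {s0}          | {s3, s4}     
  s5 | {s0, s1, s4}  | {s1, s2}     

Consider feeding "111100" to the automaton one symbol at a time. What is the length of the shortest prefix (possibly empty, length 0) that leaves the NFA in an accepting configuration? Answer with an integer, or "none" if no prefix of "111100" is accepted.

1

Start in {s0}.
Read '1': s0→{s1, s5}; now {s1, s5}.
None of the earlier sets intersect F, but {s1, s5} does.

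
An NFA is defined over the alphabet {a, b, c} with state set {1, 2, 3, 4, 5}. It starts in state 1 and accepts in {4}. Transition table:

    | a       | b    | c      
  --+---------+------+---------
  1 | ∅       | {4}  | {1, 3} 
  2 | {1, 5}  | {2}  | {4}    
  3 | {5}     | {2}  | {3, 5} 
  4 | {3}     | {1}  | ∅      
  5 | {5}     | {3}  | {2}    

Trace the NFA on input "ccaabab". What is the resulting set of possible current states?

Start in {1}.
Read 'c': 1→{1, 3}; now {1, 3}.
Read 'c': 1→{1, 3}, 3→{3, 5}; now {1, 3, 5}.
Read 'a': 1→∅, 3→{5}, 5→{5}; now {5}.
Read 'a': 5→{5}; now {5}.
Read 'b': 5→{3}; now {3}.
Read 'a': 3→{5}; now {5}.
Read 'b': 5→{3}; now {3}.

{3}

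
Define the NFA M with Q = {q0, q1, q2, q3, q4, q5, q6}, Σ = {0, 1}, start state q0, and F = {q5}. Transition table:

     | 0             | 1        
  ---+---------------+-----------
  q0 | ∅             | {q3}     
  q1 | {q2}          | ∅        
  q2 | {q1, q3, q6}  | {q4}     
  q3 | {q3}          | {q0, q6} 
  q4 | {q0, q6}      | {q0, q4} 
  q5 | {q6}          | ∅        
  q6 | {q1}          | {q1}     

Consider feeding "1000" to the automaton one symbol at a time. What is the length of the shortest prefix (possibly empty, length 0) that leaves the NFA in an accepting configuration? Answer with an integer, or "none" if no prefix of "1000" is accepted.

Start in {q0}.
Read '1': q0→{q3}; now {q3}.
Read '0': q3→{q3}; now {q3}.
Read '0': q3→{q3}; now {q3}.
Read '0': q3→{q3}; now {q3}.
No reachable set along the way intersects F.

none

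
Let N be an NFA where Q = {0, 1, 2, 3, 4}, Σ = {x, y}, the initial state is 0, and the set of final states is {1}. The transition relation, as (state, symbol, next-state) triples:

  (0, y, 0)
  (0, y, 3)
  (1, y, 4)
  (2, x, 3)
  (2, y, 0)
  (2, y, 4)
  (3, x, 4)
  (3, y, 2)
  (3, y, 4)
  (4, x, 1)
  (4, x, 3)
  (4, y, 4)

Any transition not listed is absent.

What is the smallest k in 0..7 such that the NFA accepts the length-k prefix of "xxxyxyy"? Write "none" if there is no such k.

Start in {0}.
Read 'x': 0→∅; now ∅.
The set is empty and remains empty for the remaining 6 symbols.
No reachable set along the way intersects F.

none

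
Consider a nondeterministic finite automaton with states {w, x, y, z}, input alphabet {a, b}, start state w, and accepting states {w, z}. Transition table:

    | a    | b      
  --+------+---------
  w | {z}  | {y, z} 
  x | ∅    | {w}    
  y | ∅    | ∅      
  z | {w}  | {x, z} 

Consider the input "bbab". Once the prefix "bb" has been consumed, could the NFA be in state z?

Start in {w}.
Read 'b': {w} → {y, z}.
Read 'b': {y, z} → {x, z}.
State z is in {x, z}.

Yes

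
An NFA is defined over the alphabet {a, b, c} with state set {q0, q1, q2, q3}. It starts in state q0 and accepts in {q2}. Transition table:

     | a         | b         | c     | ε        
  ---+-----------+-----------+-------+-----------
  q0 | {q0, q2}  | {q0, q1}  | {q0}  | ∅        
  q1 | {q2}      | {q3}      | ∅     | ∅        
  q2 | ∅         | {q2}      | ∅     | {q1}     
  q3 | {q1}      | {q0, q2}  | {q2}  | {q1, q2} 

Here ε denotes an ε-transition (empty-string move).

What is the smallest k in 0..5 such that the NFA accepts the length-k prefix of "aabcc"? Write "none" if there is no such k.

1

Start in {q0}.
Read 'a': q0→{q0, q2}; union {q0, q2}; ε-closure = {q0, q1, q2}.
None of the earlier sets intersect F, but {q0, q1, q2} does.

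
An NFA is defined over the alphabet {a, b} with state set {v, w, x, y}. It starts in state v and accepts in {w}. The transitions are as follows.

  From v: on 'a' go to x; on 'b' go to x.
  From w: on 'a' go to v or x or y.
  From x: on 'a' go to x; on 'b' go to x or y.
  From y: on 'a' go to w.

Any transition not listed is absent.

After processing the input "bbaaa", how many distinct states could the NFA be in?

2

Start in {v}.
Read 'b': v→{x}; now {x}.
Read 'b': x→{x, y}; now {x, y}.
Read 'a': x→{x}, y→{w}; now {w, x}.
Read 'a': w→{v, x, y}, x→{x}; now {v, x, y}.
Read 'a': v→{x}, x→{x}, y→{w}; now {w, x}.
That set has 2 states.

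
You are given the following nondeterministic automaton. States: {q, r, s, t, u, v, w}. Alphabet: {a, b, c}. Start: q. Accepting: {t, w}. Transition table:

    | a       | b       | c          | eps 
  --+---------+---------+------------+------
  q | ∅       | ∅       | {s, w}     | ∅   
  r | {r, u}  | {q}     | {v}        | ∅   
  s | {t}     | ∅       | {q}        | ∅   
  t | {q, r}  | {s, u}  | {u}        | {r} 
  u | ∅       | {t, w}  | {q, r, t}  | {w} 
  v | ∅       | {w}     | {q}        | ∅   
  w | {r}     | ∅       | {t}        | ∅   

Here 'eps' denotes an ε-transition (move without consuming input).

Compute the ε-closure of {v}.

{v}

Begin with {v}.
No ε-moves leave this set, so the closure equals the set itself.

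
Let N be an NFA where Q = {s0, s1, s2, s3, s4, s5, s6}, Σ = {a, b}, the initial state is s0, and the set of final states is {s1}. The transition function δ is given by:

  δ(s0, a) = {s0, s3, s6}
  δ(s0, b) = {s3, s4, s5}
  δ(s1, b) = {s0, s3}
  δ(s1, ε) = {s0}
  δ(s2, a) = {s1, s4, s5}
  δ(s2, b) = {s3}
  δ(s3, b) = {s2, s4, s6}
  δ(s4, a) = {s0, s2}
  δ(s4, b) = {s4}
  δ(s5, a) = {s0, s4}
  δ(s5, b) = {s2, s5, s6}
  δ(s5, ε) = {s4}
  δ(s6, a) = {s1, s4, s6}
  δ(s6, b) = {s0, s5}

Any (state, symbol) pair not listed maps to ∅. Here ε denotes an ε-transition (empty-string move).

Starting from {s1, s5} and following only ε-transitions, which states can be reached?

Begin with {s1, s5}.
ε-move s1 → s0; add s0.
ε-move s5 → s4; add s4.

{s0, s1, s4, s5}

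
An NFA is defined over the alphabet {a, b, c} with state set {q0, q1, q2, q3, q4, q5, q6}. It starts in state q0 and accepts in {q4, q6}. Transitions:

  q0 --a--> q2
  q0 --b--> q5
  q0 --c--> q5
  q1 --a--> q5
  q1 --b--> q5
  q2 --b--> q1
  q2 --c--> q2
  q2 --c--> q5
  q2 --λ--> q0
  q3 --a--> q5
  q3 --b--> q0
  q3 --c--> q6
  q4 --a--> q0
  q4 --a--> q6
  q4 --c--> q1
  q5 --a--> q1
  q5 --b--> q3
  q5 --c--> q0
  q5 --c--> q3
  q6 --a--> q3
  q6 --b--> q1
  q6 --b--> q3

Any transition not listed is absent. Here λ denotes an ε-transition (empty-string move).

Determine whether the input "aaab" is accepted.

Start in {q0}.
Read 'a': {q0} → {q0, q2}.
Read 'a': {q0, q2} → {q0, q2}.
Read 'a': {q0, q2} → {q0, q2}.
Read 'b': {q0, q2} → {q1, q5}.
The final set {q1, q5} contains no accepting state.

No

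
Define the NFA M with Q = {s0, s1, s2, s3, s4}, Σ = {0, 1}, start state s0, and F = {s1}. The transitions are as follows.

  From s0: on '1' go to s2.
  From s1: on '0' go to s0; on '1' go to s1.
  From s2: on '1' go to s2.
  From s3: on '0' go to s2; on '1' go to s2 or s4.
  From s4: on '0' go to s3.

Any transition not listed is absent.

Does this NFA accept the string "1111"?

No

Start in {s0}.
Read '1': {s0} → {s2}.
Read '1': {s2} → {s2}.
Read '1': {s2} → {s2}.
Read '1': {s2} → {s2}.
The final set {s2} contains no accepting state.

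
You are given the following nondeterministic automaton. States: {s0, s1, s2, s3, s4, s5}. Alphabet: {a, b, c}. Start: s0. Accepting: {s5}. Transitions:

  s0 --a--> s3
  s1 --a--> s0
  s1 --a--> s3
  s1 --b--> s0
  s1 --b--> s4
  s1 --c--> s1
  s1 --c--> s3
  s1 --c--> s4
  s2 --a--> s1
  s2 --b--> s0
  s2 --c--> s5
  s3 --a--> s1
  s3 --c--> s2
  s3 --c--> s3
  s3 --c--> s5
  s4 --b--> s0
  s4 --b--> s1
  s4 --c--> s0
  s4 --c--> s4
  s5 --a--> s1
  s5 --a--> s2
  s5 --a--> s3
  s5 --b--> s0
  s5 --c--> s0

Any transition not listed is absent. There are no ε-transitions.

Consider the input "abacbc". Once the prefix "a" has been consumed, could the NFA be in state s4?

No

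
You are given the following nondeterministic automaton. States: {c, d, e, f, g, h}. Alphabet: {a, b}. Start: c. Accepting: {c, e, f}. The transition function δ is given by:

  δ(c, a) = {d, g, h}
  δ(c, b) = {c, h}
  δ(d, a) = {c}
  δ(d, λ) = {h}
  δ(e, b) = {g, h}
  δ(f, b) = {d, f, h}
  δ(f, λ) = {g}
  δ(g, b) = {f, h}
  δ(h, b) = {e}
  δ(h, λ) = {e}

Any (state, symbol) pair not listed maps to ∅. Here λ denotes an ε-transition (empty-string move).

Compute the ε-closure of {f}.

Begin with {f}.
ε-move f → g; add g.

{f, g}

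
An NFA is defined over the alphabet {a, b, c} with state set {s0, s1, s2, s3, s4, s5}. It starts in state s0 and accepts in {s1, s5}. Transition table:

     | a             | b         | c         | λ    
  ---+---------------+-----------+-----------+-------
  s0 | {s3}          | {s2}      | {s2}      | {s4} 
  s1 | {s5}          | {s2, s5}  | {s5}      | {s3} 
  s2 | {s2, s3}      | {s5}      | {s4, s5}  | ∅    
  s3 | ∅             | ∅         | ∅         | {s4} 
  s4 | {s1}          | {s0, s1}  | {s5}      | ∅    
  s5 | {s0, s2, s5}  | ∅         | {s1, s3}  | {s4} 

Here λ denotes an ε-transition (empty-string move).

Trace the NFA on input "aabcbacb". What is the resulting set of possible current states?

{s0, s1, s2, s3, s4, s5}

Start: ε-closure({s0}) = {s0, s4}.
Read 'a': {s0, s4} → {s1, s3, s4}.
Read 'a': {s1, s3, s4} → {s1, s3, s4, s5}.
Read 'b': {s1, s3, s4, s5} → {s0, s1, s2, s3, s4, s5}.
Read 'c': {s0, s1, s2, s3, s4, s5} → {s1, s2, s3, s4, s5}.
Read 'b': {s1, s2, s3, s4, s5} → {s0, s1, s2, s3, s4, s5}.
Read 'a': {s0, s1, s2, s3, s4, s5} → {s0, s1, s2, s3, s4, s5}.
Read 'c': {s0, s1, s2, s3, s4, s5} → {s1, s2, s3, s4, s5}.
Read 'b': {s1, s2, s3, s4, s5} → {s0, s1, s2, s3, s4, s5}.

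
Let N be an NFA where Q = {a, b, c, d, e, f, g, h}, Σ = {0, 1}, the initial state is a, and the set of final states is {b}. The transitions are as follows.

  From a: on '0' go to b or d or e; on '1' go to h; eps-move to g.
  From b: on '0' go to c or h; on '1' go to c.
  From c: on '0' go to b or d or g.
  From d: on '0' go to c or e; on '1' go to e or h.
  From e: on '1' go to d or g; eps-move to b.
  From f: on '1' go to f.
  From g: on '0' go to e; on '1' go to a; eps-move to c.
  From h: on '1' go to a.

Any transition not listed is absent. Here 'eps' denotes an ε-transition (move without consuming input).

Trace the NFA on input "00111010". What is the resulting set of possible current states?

{b, c, d, e, g, h}

Start: ε-closure({a}) = {a, c, g}.
Read '0': {a, c, g} → {b, c, d, e, g}.
Read '0': {b, c, d, e, g} → {b, c, d, e, g, h}.
Read '1': {b, c, d, e, g, h} → {a, b, c, d, e, g, h}.
Read '1': {a, b, c, d, e, g, h} → {a, b, c, d, e, g, h}.
Read '1': {a, b, c, d, e, g, h} → {a, b, c, d, e, g, h}.
Read '0': {a, b, c, d, e, g, h} → {b, c, d, e, g, h}.
Read '1': {b, c, d, e, g, h} → {a, b, c, d, e, g, h}.
Read '0': {a, b, c, d, e, g, h} → {b, c, d, e, g, h}.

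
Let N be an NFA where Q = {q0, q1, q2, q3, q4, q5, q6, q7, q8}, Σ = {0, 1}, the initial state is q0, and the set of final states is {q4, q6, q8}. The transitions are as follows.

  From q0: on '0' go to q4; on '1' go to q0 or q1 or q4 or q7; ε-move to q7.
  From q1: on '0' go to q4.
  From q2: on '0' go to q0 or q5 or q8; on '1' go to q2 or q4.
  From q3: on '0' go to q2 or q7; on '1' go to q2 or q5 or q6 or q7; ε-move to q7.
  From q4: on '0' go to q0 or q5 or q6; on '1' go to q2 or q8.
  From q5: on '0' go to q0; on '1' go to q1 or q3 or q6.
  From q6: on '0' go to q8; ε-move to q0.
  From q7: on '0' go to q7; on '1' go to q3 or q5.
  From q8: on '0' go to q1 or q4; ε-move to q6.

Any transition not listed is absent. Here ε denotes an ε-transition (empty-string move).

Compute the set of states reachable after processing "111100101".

Start: ε-closure({q0}) = {q0, q7}.
Read '1': q0→{q0, q1, q4, q7}, q7→{q3, q5}; now {q0, q1, q3, q4, q5, q7}.
Read '1': q0→{q0, q1, q4, q7}, q1→∅, q3→{q2, q5, q6, q7}, q4→{q2, q8}, q5→{q1, q3, q6}, q7→{q3, q5}; now {q0, q1, q2, q3, q4, q5, q6, q7, q8}.
Read '1': q0→{q0, q1, q4, q7}, q1→∅, q2→{q2, q4}, q3→{q2, q5, q6, q7}, q4→{q2, q8}, q5→{q1, q3, q6}, q6→∅, q7→{q3, q5}, q8→∅; now {q0, q1, q2, q3, q4, q5, q6, q7, q8}.
Read '1': q0→{q0, q1, q4, q7}, q1→∅, q2→{q2, q4}, q3→{q2, q5, q6, q7}, q4→{q2, q8}, q5→{q1, q3, q6}, q6→∅, q7→{q3, q5}, q8→∅; now {q0, q1, q2, q3, q4, q5, q6, q7, q8}.
Read '0': q0→{q4}, q1→{q4}, q2→{q0, q5, q8}, q3→{q2, q7}, q4→{q0, q5, q6}, q5→{q0}, q6→{q8}, q7→{q7}, q8→{q1, q4}; now {q0, q1, q2, q4, q5, q6, q7, q8}.
Read '0': q0→{q4}, q1→{q4}, q2→{q0, q5, q8}, q4→{q0, q5, q6}, q5→{q0}, q6→{q8}, q7→{q7}, q8→{q1, q4}; now {q0, q1, q4, q5, q6, q7, q8}.
Read '1': q0→{q0, q1, q4, q7}, q1→∅, q4→{q2, q8}, q5→{q1, q3, q6}, q6→∅, q7→{q3, q5}, q8→∅; now {q0, q1, q2, q3, q4, q5, q6, q7, q8}.
Read '0': q0→{q4}, q1→{q4}, q2→{q0, q5, q8}, q3→{q2, q7}, q4→{q0, q5, q6}, q5→{q0}, q6→{q8}, q7→{q7}, q8→{q1, q4}; now {q0, q1, q2, q4, q5, q6, q7, q8}.
Read '1': q0→{q0, q1, q4, q7}, q1→∅, q2→{q2, q4}, q4→{q2, q8}, q5→{q1, q3, q6}, q6→∅, q7→{q3, q5}, q8→∅; now {q0, q1, q2, q3, q4, q5, q6, q7, q8}.

{q0, q1, q2, q3, q4, q5, q6, q7, q8}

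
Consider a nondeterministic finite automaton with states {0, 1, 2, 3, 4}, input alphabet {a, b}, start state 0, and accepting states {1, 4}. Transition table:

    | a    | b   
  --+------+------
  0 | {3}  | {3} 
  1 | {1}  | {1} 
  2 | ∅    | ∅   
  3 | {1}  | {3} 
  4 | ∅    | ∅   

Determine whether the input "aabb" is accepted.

Yes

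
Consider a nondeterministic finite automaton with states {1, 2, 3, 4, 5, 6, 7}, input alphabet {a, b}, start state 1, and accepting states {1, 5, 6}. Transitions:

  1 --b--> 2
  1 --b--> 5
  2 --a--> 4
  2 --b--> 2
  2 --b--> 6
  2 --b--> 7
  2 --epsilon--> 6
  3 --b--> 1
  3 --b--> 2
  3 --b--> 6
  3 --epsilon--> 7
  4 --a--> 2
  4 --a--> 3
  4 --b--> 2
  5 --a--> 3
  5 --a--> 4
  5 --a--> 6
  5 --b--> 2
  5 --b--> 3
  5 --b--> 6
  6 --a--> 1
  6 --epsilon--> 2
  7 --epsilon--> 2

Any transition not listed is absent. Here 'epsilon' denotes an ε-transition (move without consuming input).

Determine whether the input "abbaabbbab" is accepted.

Start in {1}.
Read 'a': {1} → ∅.
The set is empty and remains empty for the remaining 9 symbols.
The final set ∅ contains no accepting state.

No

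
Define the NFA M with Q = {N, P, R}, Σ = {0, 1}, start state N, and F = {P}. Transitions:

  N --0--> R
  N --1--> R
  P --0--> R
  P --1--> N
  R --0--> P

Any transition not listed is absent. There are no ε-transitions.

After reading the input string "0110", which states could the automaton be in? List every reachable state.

∅

Start in {N}.
Read '0': {N} → {R}.
Read '1': {R} → ∅.
The set is empty and remains empty for the remaining 2 symbols.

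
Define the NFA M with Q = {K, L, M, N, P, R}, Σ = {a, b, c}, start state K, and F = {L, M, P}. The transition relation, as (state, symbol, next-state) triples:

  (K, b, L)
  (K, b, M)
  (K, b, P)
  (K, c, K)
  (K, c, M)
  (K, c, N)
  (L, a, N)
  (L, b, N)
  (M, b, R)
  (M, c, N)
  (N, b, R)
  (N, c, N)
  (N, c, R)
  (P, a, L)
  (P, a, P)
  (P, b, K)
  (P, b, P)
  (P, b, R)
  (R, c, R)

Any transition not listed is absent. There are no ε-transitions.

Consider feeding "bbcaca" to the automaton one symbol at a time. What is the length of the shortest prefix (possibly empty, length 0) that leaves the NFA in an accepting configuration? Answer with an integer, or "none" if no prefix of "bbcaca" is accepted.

1

Start in {K}.
Read 'b': K→{L, M, P}; now {L, M, P}.
None of the earlier sets intersect F, but {L, M, P} does.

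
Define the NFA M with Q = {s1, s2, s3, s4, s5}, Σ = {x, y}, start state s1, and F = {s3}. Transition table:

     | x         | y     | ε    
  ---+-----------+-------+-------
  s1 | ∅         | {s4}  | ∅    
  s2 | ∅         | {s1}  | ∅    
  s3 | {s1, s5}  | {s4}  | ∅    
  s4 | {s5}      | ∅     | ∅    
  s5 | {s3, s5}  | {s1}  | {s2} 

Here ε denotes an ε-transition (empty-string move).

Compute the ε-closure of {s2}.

{s2}

Begin with {s2}.
No ε-moves leave this set, so the closure equals the set itself.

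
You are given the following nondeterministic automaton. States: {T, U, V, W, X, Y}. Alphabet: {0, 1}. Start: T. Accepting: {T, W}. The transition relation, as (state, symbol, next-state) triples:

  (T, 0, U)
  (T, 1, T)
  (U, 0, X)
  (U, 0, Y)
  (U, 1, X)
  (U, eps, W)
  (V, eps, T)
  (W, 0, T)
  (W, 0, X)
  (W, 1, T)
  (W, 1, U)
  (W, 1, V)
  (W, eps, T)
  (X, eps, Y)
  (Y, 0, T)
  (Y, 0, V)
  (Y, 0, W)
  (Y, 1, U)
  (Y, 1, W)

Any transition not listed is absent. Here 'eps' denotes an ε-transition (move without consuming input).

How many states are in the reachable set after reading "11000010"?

6

Start in {T}.
Read '1': T→{T}; now {T}.
Read '1': T→{T}; now {T}.
Read '0': T→{U}; union {U}; ε-closure = {T, U, W}.
Read '0': T→{U}, U→{X, Y}, W→{T, X}; union {T, U, X, Y}; ε-closure = {T, U, W, X, Y}.
Read '0': T→{U}, U→{X, Y}, W→{T, X}, X→∅, Y→{T, V, W}; now {T, U, V, W, X, Y}.
Read '0': T→{U}, U→{X, Y}, V→∅, W→{T, X}, X→∅, Y→{T, V, W}; now {T, U, V, W, X, Y}.
Read '1': T→{T}, U→{X}, V→∅, W→{T, U, V}, X→∅, Y→{U, W}; union {T, U, V, W, X}; ε-closure = {T, U, V, W, X, Y}.
Read '0': T→{U}, U→{X, Y}, V→∅, W→{T, X}, X→∅, Y→{T, V, W}; now {T, U, V, W, X, Y}.
That set has 6 states.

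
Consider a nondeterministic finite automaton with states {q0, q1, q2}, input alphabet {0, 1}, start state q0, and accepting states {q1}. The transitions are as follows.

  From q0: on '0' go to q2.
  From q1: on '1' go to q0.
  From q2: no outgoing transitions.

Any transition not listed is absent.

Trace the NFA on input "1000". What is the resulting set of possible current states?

Start in {q0}.
Read '1': {q0} → ∅.
The set is empty and remains empty for the remaining 3 symbols.

∅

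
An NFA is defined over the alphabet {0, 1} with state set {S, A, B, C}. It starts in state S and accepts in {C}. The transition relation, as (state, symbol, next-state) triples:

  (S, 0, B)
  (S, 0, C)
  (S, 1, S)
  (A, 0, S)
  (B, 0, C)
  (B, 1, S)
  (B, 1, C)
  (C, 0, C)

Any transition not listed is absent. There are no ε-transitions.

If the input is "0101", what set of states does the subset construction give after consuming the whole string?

{S, C}

Start in {S}.
Read '0': S→{B, C}; now {B, C}.
Read '1': B→{S, C}, C→∅; now {S, C}.
Read '0': S→{B, C}, C→{C}; now {B, C}.
Read '1': B→{S, C}, C→∅; now {S, C}.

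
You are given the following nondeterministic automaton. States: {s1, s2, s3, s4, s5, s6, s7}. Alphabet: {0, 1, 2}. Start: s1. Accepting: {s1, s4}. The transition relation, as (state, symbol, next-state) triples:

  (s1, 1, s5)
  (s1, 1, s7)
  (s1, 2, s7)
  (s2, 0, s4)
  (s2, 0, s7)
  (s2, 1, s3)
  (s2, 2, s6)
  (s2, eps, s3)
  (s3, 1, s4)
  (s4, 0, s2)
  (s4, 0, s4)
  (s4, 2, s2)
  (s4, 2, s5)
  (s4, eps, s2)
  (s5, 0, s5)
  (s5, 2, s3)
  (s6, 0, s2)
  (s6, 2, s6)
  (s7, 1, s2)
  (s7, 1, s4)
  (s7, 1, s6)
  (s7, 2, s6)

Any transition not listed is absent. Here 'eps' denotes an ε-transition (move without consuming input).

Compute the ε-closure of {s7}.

{s7}

Begin with {s7}.
No ε-moves leave this set, so the closure equals the set itself.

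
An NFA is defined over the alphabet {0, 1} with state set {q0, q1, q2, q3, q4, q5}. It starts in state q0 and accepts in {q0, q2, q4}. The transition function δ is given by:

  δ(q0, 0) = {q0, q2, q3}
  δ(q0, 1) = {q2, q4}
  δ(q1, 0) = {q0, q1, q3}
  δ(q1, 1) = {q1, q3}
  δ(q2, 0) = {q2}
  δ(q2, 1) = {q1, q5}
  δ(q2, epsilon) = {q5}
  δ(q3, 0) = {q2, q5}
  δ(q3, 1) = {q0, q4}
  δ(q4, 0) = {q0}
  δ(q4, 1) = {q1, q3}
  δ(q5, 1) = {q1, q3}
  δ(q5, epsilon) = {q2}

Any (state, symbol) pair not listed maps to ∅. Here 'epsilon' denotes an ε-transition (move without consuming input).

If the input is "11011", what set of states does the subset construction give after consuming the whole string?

Start in {q0}.
Read '1': q0→{q2, q4}; union {q2, q4}; ε-closure = {q2, q4, q5}.
Read '1': q2→{q1, q5}, q4→{q1, q3}, q5→{q1, q3}; union {q1, q3, q5}; ε-closure = {q1, q2, q3, q5}.
Read '0': q1→{q0, q1, q3}, q2→{q2}, q3→{q2, q5}, q5→∅; now {q0, q1, q2, q3, q5}.
Read '1': q0→{q2, q4}, q1→{q1, q3}, q2→{q1, q5}, q3→{q0, q4}, q5→{q1, q3}; now {q0, q1, q2, q3, q4, q5}.
Read '1': q0→{q2, q4}, q1→{q1, q3}, q2→{q1, q5}, q3→{q0, q4}, q4→{q1, q3}, q5→{q1, q3}; now {q0, q1, q2, q3, q4, q5}.

{q0, q1, q2, q3, q4, q5}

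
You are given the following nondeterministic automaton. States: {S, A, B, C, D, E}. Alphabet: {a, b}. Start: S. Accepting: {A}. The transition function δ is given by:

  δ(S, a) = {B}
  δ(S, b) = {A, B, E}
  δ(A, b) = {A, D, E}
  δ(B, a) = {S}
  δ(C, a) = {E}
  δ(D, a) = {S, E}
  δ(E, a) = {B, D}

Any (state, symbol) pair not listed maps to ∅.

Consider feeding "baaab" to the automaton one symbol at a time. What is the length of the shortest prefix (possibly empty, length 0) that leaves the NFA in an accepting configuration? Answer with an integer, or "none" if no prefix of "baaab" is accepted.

Start in {S}.
Read 'b': {S} → {A, B, E}.
None of the earlier sets intersect F, but {A, B, E} does.

1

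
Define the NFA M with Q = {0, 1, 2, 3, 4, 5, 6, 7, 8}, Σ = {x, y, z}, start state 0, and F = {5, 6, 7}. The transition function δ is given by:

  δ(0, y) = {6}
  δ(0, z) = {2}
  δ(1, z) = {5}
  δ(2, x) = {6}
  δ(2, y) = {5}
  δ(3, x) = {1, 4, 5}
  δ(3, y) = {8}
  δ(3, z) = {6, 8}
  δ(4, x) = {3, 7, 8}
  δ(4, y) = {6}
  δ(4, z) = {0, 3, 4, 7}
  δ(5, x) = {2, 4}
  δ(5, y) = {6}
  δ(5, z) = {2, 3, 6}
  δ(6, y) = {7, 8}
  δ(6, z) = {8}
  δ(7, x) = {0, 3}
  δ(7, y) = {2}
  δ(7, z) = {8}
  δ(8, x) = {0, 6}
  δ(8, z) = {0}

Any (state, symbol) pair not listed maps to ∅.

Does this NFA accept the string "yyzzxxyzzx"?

Start in {0}.
Read 'y': 0→{6}; now {6}.
Read 'y': 6→{7, 8}; now {7, 8}.
Read 'z': 7→{8}, 8→{0}; now {0, 8}.
Read 'z': 0→{2}, 8→{0}; now {0, 2}.
Read 'x': 0→∅, 2→{6}; now {6}.
Read 'x': 6→∅; now ∅.
The set is empty and remains empty for the remaining 4 symbols.
The final set ∅ contains no accepting state.

No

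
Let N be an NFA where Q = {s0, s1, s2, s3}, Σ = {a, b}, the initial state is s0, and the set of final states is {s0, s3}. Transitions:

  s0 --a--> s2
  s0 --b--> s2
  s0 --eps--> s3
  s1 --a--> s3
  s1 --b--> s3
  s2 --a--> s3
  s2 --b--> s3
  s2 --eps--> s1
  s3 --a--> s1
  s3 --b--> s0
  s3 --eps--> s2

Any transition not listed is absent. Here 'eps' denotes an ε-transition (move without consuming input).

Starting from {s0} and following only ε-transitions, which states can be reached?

{s0, s1, s2, s3}

Begin with {s0}.
ε-move s0 → s3; add s3.
ε-move s3 → s2; add s2.
ε-move s2 → s1; add s1.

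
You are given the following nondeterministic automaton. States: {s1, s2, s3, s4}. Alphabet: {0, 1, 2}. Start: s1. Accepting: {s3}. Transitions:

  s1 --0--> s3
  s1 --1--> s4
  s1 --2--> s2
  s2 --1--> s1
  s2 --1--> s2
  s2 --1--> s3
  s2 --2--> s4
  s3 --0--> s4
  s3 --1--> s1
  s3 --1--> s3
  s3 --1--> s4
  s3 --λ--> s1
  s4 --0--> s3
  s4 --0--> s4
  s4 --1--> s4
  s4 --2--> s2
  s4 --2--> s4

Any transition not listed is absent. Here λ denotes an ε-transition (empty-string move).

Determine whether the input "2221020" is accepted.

Start in {s1}.
Read '2': {s1} → {s2}.
Read '2': {s2} → {s4}.
Read '2': {s4} → {s2, s4}.
Read '1': {s2, s4} → {s1, s2, s3, s4}.
Read '0': {s1, s2, s3, s4} → {s1, s3, s4}.
Read '2': {s1, s3, s4} → {s2, s4}.
Read '0': {s2, s4} → {s1, s3, s4}.
The final set {s1, s3, s4} contains the accepting state s3.

Yes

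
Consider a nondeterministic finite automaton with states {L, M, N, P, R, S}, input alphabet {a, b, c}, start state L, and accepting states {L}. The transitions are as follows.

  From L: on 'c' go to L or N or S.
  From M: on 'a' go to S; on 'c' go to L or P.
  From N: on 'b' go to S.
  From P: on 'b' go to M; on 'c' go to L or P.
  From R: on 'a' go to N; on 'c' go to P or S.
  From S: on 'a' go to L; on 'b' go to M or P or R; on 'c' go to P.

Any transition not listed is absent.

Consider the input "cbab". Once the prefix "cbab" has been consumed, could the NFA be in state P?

Yes

Start in {L}.
Read 'c': {L} → {L, N, S}.
Read 'b': {L, N, S} → {M, P, R, S}.
Read 'a': {M, P, R, S} → {L, N, S}.
Read 'b': {L, N, S} → {M, P, R, S}.
State P is in {M, P, R, S}.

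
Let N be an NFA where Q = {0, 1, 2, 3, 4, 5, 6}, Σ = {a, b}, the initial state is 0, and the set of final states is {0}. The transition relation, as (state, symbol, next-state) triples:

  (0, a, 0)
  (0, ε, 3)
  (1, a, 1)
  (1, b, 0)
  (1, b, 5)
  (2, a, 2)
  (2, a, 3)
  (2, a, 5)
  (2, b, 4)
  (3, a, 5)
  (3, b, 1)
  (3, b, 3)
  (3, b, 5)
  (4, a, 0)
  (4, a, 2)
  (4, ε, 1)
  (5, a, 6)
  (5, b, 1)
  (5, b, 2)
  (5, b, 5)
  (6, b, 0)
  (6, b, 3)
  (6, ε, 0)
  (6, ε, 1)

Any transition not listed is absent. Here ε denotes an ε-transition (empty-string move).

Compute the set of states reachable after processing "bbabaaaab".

Start: ε-closure({0}) = {0, 3}.
Read 'b': {0, 3} → {1, 3, 5}.
Read 'b': {1, 3, 5} → {0, 1, 2, 3, 5}.
Read 'a': {0, 1, 2, 3, 5} → {0, 1, 2, 3, 5, 6}.
Read 'b': {0, 1, 2, 3, 5, 6} → {0, 1, 2, 3, 4, 5}.
Read 'a': {0, 1, 2, 3, 4, 5} → {0, 1, 2, 3, 5, 6}.
Read 'a': {0, 1, 2, 3, 5, 6} → {0, 1, 2, 3, 5, 6}.
Read 'a': {0, 1, 2, 3, 5, 6} → {0, 1, 2, 3, 5, 6}.
Read 'a': {0, 1, 2, 3, 5, 6} → {0, 1, 2, 3, 5, 6}.
Read 'b': {0, 1, 2, 3, 5, 6} → {0, 1, 2, 3, 4, 5}.

{0, 1, 2, 3, 4, 5}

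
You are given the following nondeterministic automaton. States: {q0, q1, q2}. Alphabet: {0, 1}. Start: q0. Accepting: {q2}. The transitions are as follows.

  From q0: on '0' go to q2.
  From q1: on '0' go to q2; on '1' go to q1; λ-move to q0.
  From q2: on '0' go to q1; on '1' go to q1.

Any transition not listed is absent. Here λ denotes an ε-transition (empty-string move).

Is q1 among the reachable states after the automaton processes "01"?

Yes

Start in {q0}.
Read '0': q0→{q2}; now {q2}.
Read '1': q2→{q1}; union {q1}; ε-closure = {q0, q1}.
State q1 is in {q0, q1}.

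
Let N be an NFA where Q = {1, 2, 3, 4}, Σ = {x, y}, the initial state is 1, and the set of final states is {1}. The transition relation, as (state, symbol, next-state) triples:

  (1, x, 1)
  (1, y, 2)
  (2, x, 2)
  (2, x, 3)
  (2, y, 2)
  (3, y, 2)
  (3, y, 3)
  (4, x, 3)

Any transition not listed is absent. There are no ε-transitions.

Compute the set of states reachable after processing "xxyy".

Start in {1}.
Read 'x': 1→{1}; now {1}.
Read 'x': 1→{1}; now {1}.
Read 'y': 1→{2}; now {2}.
Read 'y': 2→{2}; now {2}.

{2}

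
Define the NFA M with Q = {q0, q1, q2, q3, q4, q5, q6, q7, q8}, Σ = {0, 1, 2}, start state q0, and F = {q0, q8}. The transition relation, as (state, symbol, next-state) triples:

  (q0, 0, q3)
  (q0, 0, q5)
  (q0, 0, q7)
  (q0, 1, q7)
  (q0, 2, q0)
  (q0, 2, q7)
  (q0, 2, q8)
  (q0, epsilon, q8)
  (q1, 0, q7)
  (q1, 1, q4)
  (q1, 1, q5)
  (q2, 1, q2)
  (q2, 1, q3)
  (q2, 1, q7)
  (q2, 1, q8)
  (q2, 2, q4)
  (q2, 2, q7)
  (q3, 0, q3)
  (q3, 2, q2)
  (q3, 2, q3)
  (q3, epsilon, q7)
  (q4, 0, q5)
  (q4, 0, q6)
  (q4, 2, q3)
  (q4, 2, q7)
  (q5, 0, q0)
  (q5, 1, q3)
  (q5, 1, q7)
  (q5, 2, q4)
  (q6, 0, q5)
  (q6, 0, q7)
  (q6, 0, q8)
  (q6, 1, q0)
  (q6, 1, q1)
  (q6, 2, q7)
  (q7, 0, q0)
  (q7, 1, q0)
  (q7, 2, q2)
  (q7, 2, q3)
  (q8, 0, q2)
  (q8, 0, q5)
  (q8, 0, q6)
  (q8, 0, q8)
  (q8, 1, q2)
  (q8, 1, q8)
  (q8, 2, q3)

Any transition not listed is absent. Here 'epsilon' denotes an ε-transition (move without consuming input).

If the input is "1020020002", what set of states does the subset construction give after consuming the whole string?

{q0, q2, q3, q4, q7, q8}

Start: ε-closure({q0}) = {q0, q8}.
Read '1': {q0, q8} → {q2, q7, q8}.
Read '0': {q2, q7, q8} → {q0, q2, q5, q6, q8}.
Read '2': {q0, q2, q5, q6, q8} → {q0, q3, q4, q7, q8}.
Read '0': {q0, q3, q4, q7, q8} → {q0, q2, q3, q5, q6, q7, q8}.
Read '0': {q0, q2, q3, q5, q6, q7, q8} → {q0, q2, q3, q5, q6, q7, q8}.
Read '2': {q0, q2, q3, q5, q6, q7, q8} → {q0, q2, q3, q4, q7, q8}.
Read '0': {q0, q2, q3, q4, q7, q8} → {q0, q2, q3, q5, q6, q7, q8}.
Read '0': {q0, q2, q3, q5, q6, q7, q8} → {q0, q2, q3, q5, q6, q7, q8}.
Read '0': {q0, q2, q3, q5, q6, q7, q8} → {q0, q2, q3, q5, q6, q7, q8}.
Read '2': {q0, q2, q3, q5, q6, q7, q8} → {q0, q2, q3, q4, q7, q8}.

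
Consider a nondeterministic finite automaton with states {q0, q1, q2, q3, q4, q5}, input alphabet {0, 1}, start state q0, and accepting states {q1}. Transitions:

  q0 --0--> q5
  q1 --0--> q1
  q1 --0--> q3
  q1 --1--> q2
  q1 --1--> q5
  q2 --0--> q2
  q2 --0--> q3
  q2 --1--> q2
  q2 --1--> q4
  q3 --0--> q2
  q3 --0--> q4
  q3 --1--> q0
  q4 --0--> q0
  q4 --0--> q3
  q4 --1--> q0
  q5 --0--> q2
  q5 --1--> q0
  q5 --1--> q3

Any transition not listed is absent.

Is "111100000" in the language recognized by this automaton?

No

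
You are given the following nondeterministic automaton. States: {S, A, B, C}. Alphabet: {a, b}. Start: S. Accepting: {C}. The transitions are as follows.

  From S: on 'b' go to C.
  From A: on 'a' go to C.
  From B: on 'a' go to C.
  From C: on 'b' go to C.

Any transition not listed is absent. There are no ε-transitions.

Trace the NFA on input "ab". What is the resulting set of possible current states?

∅

Start in {S}.
Read 'a': S→∅; now ∅.
The set is empty and remains empty for the remaining 1 symbol.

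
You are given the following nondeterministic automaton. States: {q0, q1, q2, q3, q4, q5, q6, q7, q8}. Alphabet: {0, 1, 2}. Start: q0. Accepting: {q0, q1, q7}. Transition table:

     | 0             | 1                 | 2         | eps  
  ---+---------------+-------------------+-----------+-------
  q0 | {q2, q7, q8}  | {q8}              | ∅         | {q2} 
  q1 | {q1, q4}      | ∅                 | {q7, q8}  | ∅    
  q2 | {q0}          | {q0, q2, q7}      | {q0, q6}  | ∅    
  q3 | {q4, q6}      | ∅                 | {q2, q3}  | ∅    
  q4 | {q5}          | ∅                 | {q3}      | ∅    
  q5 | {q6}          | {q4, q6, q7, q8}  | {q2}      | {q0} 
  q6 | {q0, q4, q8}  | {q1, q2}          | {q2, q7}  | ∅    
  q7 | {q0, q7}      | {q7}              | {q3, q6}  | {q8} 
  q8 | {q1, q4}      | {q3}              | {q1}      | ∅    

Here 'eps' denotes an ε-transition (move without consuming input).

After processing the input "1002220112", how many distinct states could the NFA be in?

5

Start: ε-closure({q0}) = {q0, q2}.
Read '1': q0→{q8}, q2→{q0, q2, q7}; now {q0, q2, q7, q8}.
Read '0': q0→{q2, q7, q8}, q2→{q0}, q7→{q0, q7}, q8→{q1, q4}; now {q0, q1, q2, q4, q7, q8}.
Read '0': q0→{q2, q7, q8}, q1→{q1, q4}, q2→{q0}, q4→{q5}, q7→{q0, q7}, q8→{q1, q4}; now {q0, q1, q2, q4, q5, q7, q8}.
Read '2': q0→∅, q1→{q7, q8}, q2→{q0, q6}, q4→{q3}, q5→{q2}, q7→{q3, q6}, q8→{q1}; now {q0, q1, q2, q3, q6, q7, q8}.
Read '2': q0→∅, q1→{q7, q8}, q2→{q0, q6}, q3→{q2, q3}, q6→{q2, q7}, q7→{q3, q6}, q8→{q1}; now {q0, q1, q2, q3, q6, q7, q8}.
Read '2': q0→∅, q1→{q7, q8}, q2→{q0, q6}, q3→{q2, q3}, q6→{q2, q7}, q7→{q3, q6}, q8→{q1}; now {q0, q1, q2, q3, q6, q7, q8}.
Read '0': q0→{q2, q7, q8}, q1→{q1, q4}, q2→{q0}, q3→{q4, q6}, q6→{q0, q4, q8}, q7→{q0, q7}, q8→{q1, q4}; now {q0, q1, q2, q4, q6, q7, q8}.
Read '1': q0→{q8}, q1→∅, q2→{q0, q2, q7}, q4→∅, q6→{q1, q2}, q7→{q7}, q8→{q3}; now {q0, q1, q2, q3, q7, q8}.
Read '1': q0→{q8}, q1→∅, q2→{q0, q2, q7}, q3→∅, q7→{q7}, q8→{q3}; now {q0, q2, q3, q7, q8}.
Read '2': q0→∅, q2→{q0, q6}, q3→{q2, q3}, q7→{q3, q6}, q8→{q1}; now {q0, q1, q2, q3, q6}.
That set has 5 states.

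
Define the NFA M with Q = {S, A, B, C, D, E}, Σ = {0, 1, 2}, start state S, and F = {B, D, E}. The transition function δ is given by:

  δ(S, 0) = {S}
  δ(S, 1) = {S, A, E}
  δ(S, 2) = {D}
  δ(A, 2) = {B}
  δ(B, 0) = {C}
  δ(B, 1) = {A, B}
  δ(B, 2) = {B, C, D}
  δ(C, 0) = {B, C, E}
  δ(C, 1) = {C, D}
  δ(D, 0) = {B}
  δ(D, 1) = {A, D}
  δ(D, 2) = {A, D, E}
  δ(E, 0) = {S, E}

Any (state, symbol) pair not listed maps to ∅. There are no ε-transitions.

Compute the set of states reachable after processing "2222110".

Start in {S}.
Read '2': {S} → {D}.
Read '2': {D} → {A, D, E}.
Read '2': {A, D, E} → {A, B, D, E}.
Read '2': {A, B, D, E} → {A, B, C, D, E}.
Read '1': {A, B, C, D, E} → {A, B, C, D}.
Read '1': {A, B, C, D} → {A, B, C, D}.
Read '0': {A, B, C, D} → {B, C, E}.

{B, C, E}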